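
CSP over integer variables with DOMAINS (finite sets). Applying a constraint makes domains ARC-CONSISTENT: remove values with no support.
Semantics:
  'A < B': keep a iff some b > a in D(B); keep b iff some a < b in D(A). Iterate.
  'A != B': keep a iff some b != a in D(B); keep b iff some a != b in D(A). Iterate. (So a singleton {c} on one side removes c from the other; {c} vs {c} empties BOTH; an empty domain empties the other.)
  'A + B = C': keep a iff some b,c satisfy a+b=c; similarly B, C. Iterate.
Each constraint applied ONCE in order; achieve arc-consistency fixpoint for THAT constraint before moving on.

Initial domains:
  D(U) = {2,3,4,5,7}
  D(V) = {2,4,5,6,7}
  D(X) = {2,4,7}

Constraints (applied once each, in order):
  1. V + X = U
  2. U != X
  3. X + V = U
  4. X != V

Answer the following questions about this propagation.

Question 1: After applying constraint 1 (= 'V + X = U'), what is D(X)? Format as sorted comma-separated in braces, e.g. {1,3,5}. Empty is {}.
Constraint 1 (V + X = U) on D(V)={2,4,5,6,7} D(X)={2,4,7} D(U)={2,3,4,5,7}: V {2,4,5,6,7}->{2,5}; X {2,4,7}->{2}; U {2,3,4,5,7}->{4,7}
So after constraint 1: D(X) = {2}

Answer: {2}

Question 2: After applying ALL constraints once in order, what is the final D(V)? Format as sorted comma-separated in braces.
Constraint 1 (V + X = U) on D(V)={2,4,5,6,7} D(X)={2,4,7} D(U)={2,3,4,5,7}: V {2,4,5,6,7}->{2,5}; X {2,4,7}->{2}; U {2,3,4,5,7}->{4,7}
Constraint 2 (U != X) on D(U)={4,7} D(X)={2}: no change
Constraint 3 (X + V = U) on D(X)={2} D(V)={2,5} D(U)={4,7}: no change
Constraint 4 (X != V) on D(X)={2} D(V)={2,5}: V {2,5}->{5}
So after all 4 constraints: D(V) = {5}

Answer: {5}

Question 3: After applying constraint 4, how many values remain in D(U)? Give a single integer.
Answer: 2

Derivation:
Constraint 1 (V + X = U) on D(V)={2,4,5,6,7} D(X)={2,4,7} D(U)={2,3,4,5,7}: V {2,4,5,6,7}->{2,5}; X {2,4,7}->{2}; U {2,3,4,5,7}->{4,7}
Constraint 2 (U != X) on D(U)={4,7} D(X)={2}: no change
Constraint 3 (X + V = U) on D(X)={2} D(V)={2,5} D(U)={4,7}: no change
Constraint 4 (X != V) on D(X)={2} D(V)={2,5}: V {2,5}->{5}
So after constraint 4: D(U)={4,7}, size = 2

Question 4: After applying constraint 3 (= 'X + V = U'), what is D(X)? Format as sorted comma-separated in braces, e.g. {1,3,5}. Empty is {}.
Constraint 1 (V + X = U) on D(V)={2,4,5,6,7} D(X)={2,4,7} D(U)={2,3,4,5,7}: V {2,4,5,6,7}->{2,5}; X {2,4,7}->{2}; U {2,3,4,5,7}->{4,7}
Constraint 2 (U != X) on D(U)={4,7} D(X)={2}: no change
Constraint 3 (X + V = U) on D(X)={2} D(V)={2,5} D(U)={4,7}: no change
So after constraint 3: D(X) = {2}

Answer: {2}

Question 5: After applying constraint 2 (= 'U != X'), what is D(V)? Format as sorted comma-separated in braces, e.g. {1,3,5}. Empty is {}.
Answer: {2,5}

Derivation:
Constraint 1 (V + X = U) on D(V)={2,4,5,6,7} D(X)={2,4,7} D(U)={2,3,4,5,7}: V {2,4,5,6,7}->{2,5}; X {2,4,7}->{2}; U {2,3,4,5,7}->{4,7}
Constraint 2 (U != X) on D(U)={4,7} D(X)={2}: no change
So after constraint 2: D(V) = {2,5}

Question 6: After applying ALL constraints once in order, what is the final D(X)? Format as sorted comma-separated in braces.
Answer: {2}

Derivation:
Constraint 1 (V + X = U) on D(V)={2,4,5,6,7} D(X)={2,4,7} D(U)={2,3,4,5,7}: V {2,4,5,6,7}->{2,5}; X {2,4,7}->{2}; U {2,3,4,5,7}->{4,7}
Constraint 2 (U != X) on D(U)={4,7} D(X)={2}: no change
Constraint 3 (X + V = U) on D(X)={2} D(V)={2,5} D(U)={4,7}: no change
Constraint 4 (X != V) on D(X)={2} D(V)={2,5}: V {2,5}->{5}
So after all 4 constraints: D(X) = {2}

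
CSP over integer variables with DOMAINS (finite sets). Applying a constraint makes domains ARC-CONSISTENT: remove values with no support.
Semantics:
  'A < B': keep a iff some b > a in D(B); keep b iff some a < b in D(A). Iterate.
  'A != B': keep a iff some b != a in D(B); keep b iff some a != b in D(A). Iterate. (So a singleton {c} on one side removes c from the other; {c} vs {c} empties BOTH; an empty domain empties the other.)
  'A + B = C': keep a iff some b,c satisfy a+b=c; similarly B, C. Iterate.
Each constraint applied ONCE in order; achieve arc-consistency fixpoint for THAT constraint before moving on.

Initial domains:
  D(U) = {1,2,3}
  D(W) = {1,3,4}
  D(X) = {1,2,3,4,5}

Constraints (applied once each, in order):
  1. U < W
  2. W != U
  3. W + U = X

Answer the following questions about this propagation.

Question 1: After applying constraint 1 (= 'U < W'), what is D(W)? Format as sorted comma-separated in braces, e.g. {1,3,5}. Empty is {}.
Constraint 1 (U < W) on D(U)={1,2,3} D(W)={1,3,4}: W {1,3,4}->{3,4}
So after constraint 1: D(W) = {3,4}

Answer: {3,4}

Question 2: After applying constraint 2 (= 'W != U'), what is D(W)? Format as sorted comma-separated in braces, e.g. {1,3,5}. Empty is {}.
Answer: {3,4}

Derivation:
Constraint 1 (U < W) on D(U)={1,2,3} D(W)={1,3,4}: W {1,3,4}->{3,4}
Constraint 2 (W != U) on D(W)={3,4} D(U)={1,2,3}: no change
So after constraint 2: D(W) = {3,4}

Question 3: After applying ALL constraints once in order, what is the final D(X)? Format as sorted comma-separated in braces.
Answer: {4,5}

Derivation:
Constraint 1 (U < W) on D(U)={1,2,3} D(W)={1,3,4}: W {1,3,4}->{3,4}
Constraint 2 (W != U) on D(W)={3,4} D(U)={1,2,3}: no change
Constraint 3 (W + U = X) on D(W)={3,4} D(U)={1,2,3} D(X)={1,2,3,4,5}: U {1,2,3}->{1,2}; X {1,2,3,4,5}->{4,5}
So after all 3 constraints: D(X) = {4,5}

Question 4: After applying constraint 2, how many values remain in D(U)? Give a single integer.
Answer: 3

Derivation:
Constraint 1 (U < W) on D(U)={1,2,3} D(W)={1,3,4}: W {1,3,4}->{3,4}
Constraint 2 (W != U) on D(W)={3,4} D(U)={1,2,3}: no change
So after constraint 2: D(U)={1,2,3}, size = 3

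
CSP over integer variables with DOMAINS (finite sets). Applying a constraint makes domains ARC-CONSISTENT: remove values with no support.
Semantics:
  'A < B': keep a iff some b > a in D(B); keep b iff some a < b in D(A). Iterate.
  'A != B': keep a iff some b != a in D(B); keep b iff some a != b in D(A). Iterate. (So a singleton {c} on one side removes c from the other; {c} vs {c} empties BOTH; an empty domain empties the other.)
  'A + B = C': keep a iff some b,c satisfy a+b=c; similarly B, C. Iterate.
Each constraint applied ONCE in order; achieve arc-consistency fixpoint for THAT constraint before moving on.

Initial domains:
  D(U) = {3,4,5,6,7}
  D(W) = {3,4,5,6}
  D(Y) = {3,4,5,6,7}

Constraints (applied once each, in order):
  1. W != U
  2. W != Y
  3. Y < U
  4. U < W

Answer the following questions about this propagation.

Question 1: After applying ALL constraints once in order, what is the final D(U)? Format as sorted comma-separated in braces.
Constraint 1 (W != U) on D(W)={3,4,5,6} D(U)={3,4,5,6,7}: no change
Constraint 2 (W != Y) on D(W)={3,4,5,6} D(Y)={3,4,5,6,7}: no change
Constraint 3 (Y < U) on D(Y)={3,4,5,6,7} D(U)={3,4,5,6,7}: Y {3,4,5,6,7}->{3,4,5,6}; U {3,4,5,6,7}->{4,5,6,7}
Constraint 4 (U < W) on D(U)={4,5,6,7} D(W)={3,4,5,6}: U {4,5,6,7}->{4,5}; W {3,4,5,6}->{5,6}
So after all 4 constraints: D(U) = {4,5}

Answer: {4,5}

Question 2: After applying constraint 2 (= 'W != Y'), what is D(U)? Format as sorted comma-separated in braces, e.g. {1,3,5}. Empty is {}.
Answer: {3,4,5,6,7}

Derivation:
Constraint 1 (W != U) on D(W)={3,4,5,6} D(U)={3,4,5,6,7}: no change
Constraint 2 (W != Y) on D(W)={3,4,5,6} D(Y)={3,4,5,6,7}: no change
So after constraint 2: D(U) = {3,4,5,6,7}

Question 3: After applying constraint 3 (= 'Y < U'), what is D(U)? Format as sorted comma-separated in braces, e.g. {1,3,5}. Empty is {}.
Constraint 1 (W != U) on D(W)={3,4,5,6} D(U)={3,4,5,6,7}: no change
Constraint 2 (W != Y) on D(W)={3,4,5,6} D(Y)={3,4,5,6,7}: no change
Constraint 3 (Y < U) on D(Y)={3,4,5,6,7} D(U)={3,4,5,6,7}: Y {3,4,5,6,7}->{3,4,5,6}; U {3,4,5,6,7}->{4,5,6,7}
So after constraint 3: D(U) = {4,5,6,7}

Answer: {4,5,6,7}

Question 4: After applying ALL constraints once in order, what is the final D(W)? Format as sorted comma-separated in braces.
Constraint 1 (W != U) on D(W)={3,4,5,6} D(U)={3,4,5,6,7}: no change
Constraint 2 (W != Y) on D(W)={3,4,5,6} D(Y)={3,4,5,6,7}: no change
Constraint 3 (Y < U) on D(Y)={3,4,5,6,7} D(U)={3,4,5,6,7}: Y {3,4,5,6,7}->{3,4,5,6}; U {3,4,5,6,7}->{4,5,6,7}
Constraint 4 (U < W) on D(U)={4,5,6,7} D(W)={3,4,5,6}: U {4,5,6,7}->{4,5}; W {3,4,5,6}->{5,6}
So after all 4 constraints: D(W) = {5,6}

Answer: {5,6}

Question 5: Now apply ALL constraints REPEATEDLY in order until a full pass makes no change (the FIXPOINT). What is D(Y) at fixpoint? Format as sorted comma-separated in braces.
pass 0 (initial): D(Y)={3,4,5,6,7}
pass 1: U {3,4,5,6,7}->{4,5}; W {3,4,5,6}->{5,6}; Y {3,4,5,6,7}->{3,4,5,6}
pass 2: Y {3,4,5,6}->{3,4}
pass 3: no change
Fixpoint after 3 passes: D(Y) = {3,4}

Answer: {3,4}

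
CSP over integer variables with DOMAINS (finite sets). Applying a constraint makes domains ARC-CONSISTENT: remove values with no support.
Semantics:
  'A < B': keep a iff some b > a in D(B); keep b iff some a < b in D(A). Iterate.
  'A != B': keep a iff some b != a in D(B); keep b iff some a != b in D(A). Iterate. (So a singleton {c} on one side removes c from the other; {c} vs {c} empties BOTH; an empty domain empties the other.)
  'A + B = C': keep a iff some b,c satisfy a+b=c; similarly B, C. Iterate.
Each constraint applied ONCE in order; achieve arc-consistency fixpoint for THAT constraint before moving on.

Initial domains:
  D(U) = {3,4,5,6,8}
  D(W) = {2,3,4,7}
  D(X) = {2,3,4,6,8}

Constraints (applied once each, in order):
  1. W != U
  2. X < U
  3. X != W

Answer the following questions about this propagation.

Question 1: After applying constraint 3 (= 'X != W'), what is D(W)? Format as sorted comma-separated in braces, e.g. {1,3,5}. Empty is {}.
Answer: {2,3,4,7}

Derivation:
Constraint 1 (W != U) on D(W)={2,3,4,7} D(U)={3,4,5,6,8}: no change
Constraint 2 (X < U) on D(X)={2,3,4,6,8} D(U)={3,4,5,6,8}: X {2,3,4,6,8}->{2,3,4,6}
Constraint 3 (X != W) on D(X)={2,3,4,6} D(W)={2,3,4,7}: no change
So after constraint 3: D(W) = {2,3,4,7}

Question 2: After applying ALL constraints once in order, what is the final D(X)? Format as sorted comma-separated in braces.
Constraint 1 (W != U) on D(W)={2,3,4,7} D(U)={3,4,5,6,8}: no change
Constraint 2 (X < U) on D(X)={2,3,4,6,8} D(U)={3,4,5,6,8}: X {2,3,4,6,8}->{2,3,4,6}
Constraint 3 (X != W) on D(X)={2,3,4,6} D(W)={2,3,4,7}: no change
So after all 3 constraints: D(X) = {2,3,4,6}

Answer: {2,3,4,6}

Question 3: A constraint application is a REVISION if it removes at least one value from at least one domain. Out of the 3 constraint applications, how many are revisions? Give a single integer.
Constraint 1 (W != U) on D(W)={2,3,4,7} D(U)={3,4,5,6,8}: no change => not a revision
Constraint 2 (X < U) on D(X)={2,3,4,6,8} D(U)={3,4,5,6,8}: X {2,3,4,6,8}->{2,3,4,6} => REVISION
Constraint 3 (X != W) on D(X)={2,3,4,6} D(W)={2,3,4,7}: no change => not a revision
Total revisions = 1

Answer: 1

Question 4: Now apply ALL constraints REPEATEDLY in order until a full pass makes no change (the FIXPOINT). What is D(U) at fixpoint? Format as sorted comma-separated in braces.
Answer: {3,4,5,6,8}

Derivation:
pass 0 (initial): D(U)={3,4,5,6,8}
pass 1: X {2,3,4,6,8}->{2,3,4,6}
pass 2: no change
Fixpoint after 2 passes: D(U) = {3,4,5,6,8}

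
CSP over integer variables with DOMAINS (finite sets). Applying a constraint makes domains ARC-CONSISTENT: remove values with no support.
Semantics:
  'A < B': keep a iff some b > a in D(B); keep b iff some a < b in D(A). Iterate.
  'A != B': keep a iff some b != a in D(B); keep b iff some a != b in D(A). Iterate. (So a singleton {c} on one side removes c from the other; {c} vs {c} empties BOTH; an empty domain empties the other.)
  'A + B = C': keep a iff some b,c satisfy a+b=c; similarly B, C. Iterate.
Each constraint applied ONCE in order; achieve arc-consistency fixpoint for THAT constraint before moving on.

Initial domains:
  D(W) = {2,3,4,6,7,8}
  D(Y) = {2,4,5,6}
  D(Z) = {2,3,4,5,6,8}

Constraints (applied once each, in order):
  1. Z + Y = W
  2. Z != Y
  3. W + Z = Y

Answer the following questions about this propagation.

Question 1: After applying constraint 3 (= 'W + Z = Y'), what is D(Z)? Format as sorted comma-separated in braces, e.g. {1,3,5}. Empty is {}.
Constraint 1 (Z + Y = W) on D(Z)={2,3,4,5,6,8} D(Y)={2,4,5,6} D(W)={2,3,4,6,7,8}: Z {2,3,4,5,6,8}->{2,3,4,5,6}; W {2,3,4,6,7,8}->{4,6,7,8}
Constraint 2 (Z != Y) on D(Z)={2,3,4,5,6} D(Y)={2,4,5,6}: no change
Constraint 3 (W + Z = Y) on D(W)={4,6,7,8} D(Z)={2,3,4,5,6} D(Y)={2,4,5,6}: W {4,6,7,8}->{4}; Z {2,3,4,5,6}->{2}; Y {2,4,5,6}->{6}
So after constraint 3: D(Z) = {2}

Answer: {2}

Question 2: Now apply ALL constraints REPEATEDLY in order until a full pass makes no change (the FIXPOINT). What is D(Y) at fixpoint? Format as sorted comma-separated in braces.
Answer: {}

Derivation:
pass 0 (initial): D(Y)={2,4,5,6}
pass 1: W {2,3,4,6,7,8}->{4}; Y {2,4,5,6}->{6}; Z {2,3,4,5,6,8}->{2}
pass 2: W {4}->{}; Y {6}->{}; Z {2}->{}
pass 3: no change
Fixpoint after 3 passes: D(Y) = {}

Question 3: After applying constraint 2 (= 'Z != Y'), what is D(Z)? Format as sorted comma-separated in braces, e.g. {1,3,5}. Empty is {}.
Constraint 1 (Z + Y = W) on D(Z)={2,3,4,5,6,8} D(Y)={2,4,5,6} D(W)={2,3,4,6,7,8}: Z {2,3,4,5,6,8}->{2,3,4,5,6}; W {2,3,4,6,7,8}->{4,6,7,8}
Constraint 2 (Z != Y) on D(Z)={2,3,4,5,6} D(Y)={2,4,5,6}: no change
So after constraint 2: D(Z) = {2,3,4,5,6}

Answer: {2,3,4,5,6}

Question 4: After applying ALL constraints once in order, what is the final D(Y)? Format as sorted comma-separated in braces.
Constraint 1 (Z + Y = W) on D(Z)={2,3,4,5,6,8} D(Y)={2,4,5,6} D(W)={2,3,4,6,7,8}: Z {2,3,4,5,6,8}->{2,3,4,5,6}; W {2,3,4,6,7,8}->{4,6,7,8}
Constraint 2 (Z != Y) on D(Z)={2,3,4,5,6} D(Y)={2,4,5,6}: no change
Constraint 3 (W + Z = Y) on D(W)={4,6,7,8} D(Z)={2,3,4,5,6} D(Y)={2,4,5,6}: W {4,6,7,8}->{4}; Z {2,3,4,5,6}->{2}; Y {2,4,5,6}->{6}
So after all 3 constraints: D(Y) = {6}

Answer: {6}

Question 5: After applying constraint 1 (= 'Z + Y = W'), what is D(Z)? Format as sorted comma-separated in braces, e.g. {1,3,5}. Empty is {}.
Constraint 1 (Z + Y = W) on D(Z)={2,3,4,5,6,8} D(Y)={2,4,5,6} D(W)={2,3,4,6,7,8}: Z {2,3,4,5,6,8}->{2,3,4,5,6}; W {2,3,4,6,7,8}->{4,6,7,8}
So after constraint 1: D(Z) = {2,3,4,5,6}

Answer: {2,3,4,5,6}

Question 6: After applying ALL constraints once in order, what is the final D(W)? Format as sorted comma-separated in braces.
Answer: {4}

Derivation:
Constraint 1 (Z + Y = W) on D(Z)={2,3,4,5,6,8} D(Y)={2,4,5,6} D(W)={2,3,4,6,7,8}: Z {2,3,4,5,6,8}->{2,3,4,5,6}; W {2,3,4,6,7,8}->{4,6,7,8}
Constraint 2 (Z != Y) on D(Z)={2,3,4,5,6} D(Y)={2,4,5,6}: no change
Constraint 3 (W + Z = Y) on D(W)={4,6,7,8} D(Z)={2,3,4,5,6} D(Y)={2,4,5,6}: W {4,6,7,8}->{4}; Z {2,3,4,5,6}->{2}; Y {2,4,5,6}->{6}
So after all 3 constraints: D(W) = {4}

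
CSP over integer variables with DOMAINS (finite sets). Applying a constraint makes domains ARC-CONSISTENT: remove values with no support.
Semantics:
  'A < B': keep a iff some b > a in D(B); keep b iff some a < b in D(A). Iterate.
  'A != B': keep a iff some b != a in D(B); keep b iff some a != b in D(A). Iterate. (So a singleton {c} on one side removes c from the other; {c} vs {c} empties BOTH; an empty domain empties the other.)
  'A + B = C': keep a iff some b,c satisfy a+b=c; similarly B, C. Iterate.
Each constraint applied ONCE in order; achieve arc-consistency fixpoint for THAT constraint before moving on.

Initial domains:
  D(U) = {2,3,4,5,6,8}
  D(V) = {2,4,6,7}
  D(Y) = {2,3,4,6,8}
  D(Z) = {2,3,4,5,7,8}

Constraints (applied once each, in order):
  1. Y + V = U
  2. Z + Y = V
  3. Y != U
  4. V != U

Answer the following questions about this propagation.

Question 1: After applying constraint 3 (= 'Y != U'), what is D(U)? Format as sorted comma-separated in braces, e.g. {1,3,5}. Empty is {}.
Answer: {4,5,6,8}

Derivation:
Constraint 1 (Y + V = U) on D(Y)={2,3,4,6,8} D(V)={2,4,6,7} D(U)={2,3,4,5,6,8}: Y {2,3,4,6,8}->{2,3,4,6}; V {2,4,6,7}->{2,4,6}; U {2,3,4,5,6,8}->{4,5,6,8}
Constraint 2 (Z + Y = V) on D(Z)={2,3,4,5,7,8} D(Y)={2,3,4,6} D(V)={2,4,6}: Z {2,3,4,5,7,8}->{2,3,4}; Y {2,3,4,6}->{2,3,4}; V {2,4,6}->{4,6}
Constraint 3 (Y != U) on D(Y)={2,3,4} D(U)={4,5,6,8}: no change
So after constraint 3: D(U) = {4,5,6,8}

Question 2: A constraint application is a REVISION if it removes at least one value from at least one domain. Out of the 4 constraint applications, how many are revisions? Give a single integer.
Constraint 1 (Y + V = U) on D(Y)={2,3,4,6,8} D(V)={2,4,6,7} D(U)={2,3,4,5,6,8}: Y {2,3,4,6,8}->{2,3,4,6}; V {2,4,6,7}->{2,4,6}; U {2,3,4,5,6,8}->{4,5,6,8} => REVISION
Constraint 2 (Z + Y = V) on D(Z)={2,3,4,5,7,8} D(Y)={2,3,4,6} D(V)={2,4,6}: Z {2,3,4,5,7,8}->{2,3,4}; Y {2,3,4,6}->{2,3,4}; V {2,4,6}->{4,6} => REVISION
Constraint 3 (Y != U) on D(Y)={2,3,4} D(U)={4,5,6,8}: no change => not a revision
Constraint 4 (V != U) on D(V)={4,6} D(U)={4,5,6,8}: no change => not a revision
Total revisions = 2

Answer: 2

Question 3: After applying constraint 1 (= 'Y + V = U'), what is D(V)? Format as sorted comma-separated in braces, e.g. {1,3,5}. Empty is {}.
Constraint 1 (Y + V = U) on D(Y)={2,3,4,6,8} D(V)={2,4,6,7} D(U)={2,3,4,5,6,8}: Y {2,3,4,6,8}->{2,3,4,6}; V {2,4,6,7}->{2,4,6}; U {2,3,4,5,6,8}->{4,5,6,8}
So after constraint 1: D(V) = {2,4,6}

Answer: {2,4,6}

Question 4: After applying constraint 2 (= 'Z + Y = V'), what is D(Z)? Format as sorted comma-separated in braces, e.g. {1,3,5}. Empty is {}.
Constraint 1 (Y + V = U) on D(Y)={2,3,4,6,8} D(V)={2,4,6,7} D(U)={2,3,4,5,6,8}: Y {2,3,4,6,8}->{2,3,4,6}; V {2,4,6,7}->{2,4,6}; U {2,3,4,5,6,8}->{4,5,6,8}
Constraint 2 (Z + Y = V) on D(Z)={2,3,4,5,7,8} D(Y)={2,3,4,6} D(V)={2,4,6}: Z {2,3,4,5,7,8}->{2,3,4}; Y {2,3,4,6}->{2,3,4}; V {2,4,6}->{4,6}
So after constraint 2: D(Z) = {2,3,4}

Answer: {2,3,4}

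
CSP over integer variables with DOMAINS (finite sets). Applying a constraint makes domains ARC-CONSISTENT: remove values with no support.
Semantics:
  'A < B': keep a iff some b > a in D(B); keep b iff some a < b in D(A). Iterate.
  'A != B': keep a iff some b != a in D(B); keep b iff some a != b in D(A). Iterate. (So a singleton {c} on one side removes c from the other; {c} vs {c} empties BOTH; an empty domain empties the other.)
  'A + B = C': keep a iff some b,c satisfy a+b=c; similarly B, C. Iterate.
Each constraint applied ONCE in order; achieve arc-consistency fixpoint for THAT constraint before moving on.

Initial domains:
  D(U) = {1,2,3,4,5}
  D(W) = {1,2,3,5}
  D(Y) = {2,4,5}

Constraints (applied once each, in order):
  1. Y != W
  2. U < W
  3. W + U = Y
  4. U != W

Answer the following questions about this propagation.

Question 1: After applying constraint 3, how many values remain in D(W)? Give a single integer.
Constraint 1 (Y != W) on D(Y)={2,4,5} D(W)={1,2,3,5}: no change
Constraint 2 (U < W) on D(U)={1,2,3,4,5} D(W)={1,2,3,5}: U {1,2,3,4,5}->{1,2,3,4}; W {1,2,3,5}->{2,3,5}
Constraint 3 (W + U = Y) on D(W)={2,3,5} D(U)={1,2,3,4} D(Y)={2,4,5}: W {2,3,5}->{2,3}; U {1,2,3,4}->{1,2,3}; Y {2,4,5}->{4,5}
So after constraint 3: D(W)={2,3}, size = 2

Answer: 2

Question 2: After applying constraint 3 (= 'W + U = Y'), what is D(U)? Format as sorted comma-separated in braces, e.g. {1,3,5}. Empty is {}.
Answer: {1,2,3}

Derivation:
Constraint 1 (Y != W) on D(Y)={2,4,5} D(W)={1,2,3,5}: no change
Constraint 2 (U < W) on D(U)={1,2,3,4,5} D(W)={1,2,3,5}: U {1,2,3,4,5}->{1,2,3,4}; W {1,2,3,5}->{2,3,5}
Constraint 3 (W + U = Y) on D(W)={2,3,5} D(U)={1,2,3,4} D(Y)={2,4,5}: W {2,3,5}->{2,3}; U {1,2,3,4}->{1,2,3}; Y {2,4,5}->{4,5}
So after constraint 3: D(U) = {1,2,3}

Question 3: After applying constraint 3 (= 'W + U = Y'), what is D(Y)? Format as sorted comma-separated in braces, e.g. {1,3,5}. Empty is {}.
Answer: {4,5}

Derivation:
Constraint 1 (Y != W) on D(Y)={2,4,5} D(W)={1,2,3,5}: no change
Constraint 2 (U < W) on D(U)={1,2,3,4,5} D(W)={1,2,3,5}: U {1,2,3,4,5}->{1,2,3,4}; W {1,2,3,5}->{2,3,5}
Constraint 3 (W + U = Y) on D(W)={2,3,5} D(U)={1,2,3,4} D(Y)={2,4,5}: W {2,3,5}->{2,3}; U {1,2,3,4}->{1,2,3}; Y {2,4,5}->{4,5}
So after constraint 3: D(Y) = {4,5}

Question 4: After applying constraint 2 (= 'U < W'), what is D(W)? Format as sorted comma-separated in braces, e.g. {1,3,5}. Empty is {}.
Constraint 1 (Y != W) on D(Y)={2,4,5} D(W)={1,2,3,5}: no change
Constraint 2 (U < W) on D(U)={1,2,3,4,5} D(W)={1,2,3,5}: U {1,2,3,4,5}->{1,2,3,4}; W {1,2,3,5}->{2,3,5}
So after constraint 2: D(W) = {2,3,5}

Answer: {2,3,5}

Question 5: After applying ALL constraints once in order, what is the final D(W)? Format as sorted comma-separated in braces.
Answer: {2,3}

Derivation:
Constraint 1 (Y != W) on D(Y)={2,4,5} D(W)={1,2,3,5}: no change
Constraint 2 (U < W) on D(U)={1,2,3,4,5} D(W)={1,2,3,5}: U {1,2,3,4,5}->{1,2,3,4}; W {1,2,3,5}->{2,3,5}
Constraint 3 (W + U = Y) on D(W)={2,3,5} D(U)={1,2,3,4} D(Y)={2,4,5}: W {2,3,5}->{2,3}; U {1,2,3,4}->{1,2,3}; Y {2,4,5}->{4,5}
Constraint 4 (U != W) on D(U)={1,2,3} D(W)={2,3}: no change
So after all 4 constraints: D(W) = {2,3}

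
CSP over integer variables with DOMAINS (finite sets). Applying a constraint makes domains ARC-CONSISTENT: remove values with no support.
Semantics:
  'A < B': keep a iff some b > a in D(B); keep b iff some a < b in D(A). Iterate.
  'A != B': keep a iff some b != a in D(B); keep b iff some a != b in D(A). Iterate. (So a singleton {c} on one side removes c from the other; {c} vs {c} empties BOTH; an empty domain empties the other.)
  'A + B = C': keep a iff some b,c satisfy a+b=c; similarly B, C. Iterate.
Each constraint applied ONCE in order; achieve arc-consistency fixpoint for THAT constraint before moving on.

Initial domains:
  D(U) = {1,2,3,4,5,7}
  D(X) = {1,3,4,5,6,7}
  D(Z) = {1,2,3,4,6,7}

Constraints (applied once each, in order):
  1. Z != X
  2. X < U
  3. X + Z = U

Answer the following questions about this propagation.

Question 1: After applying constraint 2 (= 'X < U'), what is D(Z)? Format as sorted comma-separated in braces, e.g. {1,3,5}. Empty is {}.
Constraint 1 (Z != X) on D(Z)={1,2,3,4,6,7} D(X)={1,3,4,5,6,7}: no change
Constraint 2 (X < U) on D(X)={1,3,4,5,6,7} D(U)={1,2,3,4,5,7}: X {1,3,4,5,6,7}->{1,3,4,5,6}; U {1,2,3,4,5,7}->{2,3,4,5,7}
So after constraint 2: D(Z) = {1,2,3,4,6,7}

Answer: {1,2,3,4,6,7}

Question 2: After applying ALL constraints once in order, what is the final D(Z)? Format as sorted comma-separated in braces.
Answer: {1,2,3,4,6}

Derivation:
Constraint 1 (Z != X) on D(Z)={1,2,3,4,6,7} D(X)={1,3,4,5,6,7}: no change
Constraint 2 (X < U) on D(X)={1,3,4,5,6,7} D(U)={1,2,3,4,5,7}: X {1,3,4,5,6,7}->{1,3,4,5,6}; U {1,2,3,4,5,7}->{2,3,4,5,7}
Constraint 3 (X + Z = U) on D(X)={1,3,4,5,6} D(Z)={1,2,3,4,6,7} D(U)={2,3,4,5,7}: Z {1,2,3,4,6,7}->{1,2,3,4,6}
So after all 3 constraints: D(Z) = {1,2,3,4,6}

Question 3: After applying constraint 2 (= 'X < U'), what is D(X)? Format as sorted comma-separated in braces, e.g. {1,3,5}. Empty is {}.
Constraint 1 (Z != X) on D(Z)={1,2,3,4,6,7} D(X)={1,3,4,5,6,7}: no change
Constraint 2 (X < U) on D(X)={1,3,4,5,6,7} D(U)={1,2,3,4,5,7}: X {1,3,4,5,6,7}->{1,3,4,5,6}; U {1,2,3,4,5,7}->{2,3,4,5,7}
So after constraint 2: D(X) = {1,3,4,5,6}

Answer: {1,3,4,5,6}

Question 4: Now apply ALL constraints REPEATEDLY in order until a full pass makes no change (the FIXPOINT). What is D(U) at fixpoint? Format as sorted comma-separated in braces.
pass 0 (initial): D(U)={1,2,3,4,5,7}
pass 1: U {1,2,3,4,5,7}->{2,3,4,5,7}; X {1,3,4,5,6,7}->{1,3,4,5,6}; Z {1,2,3,4,6,7}->{1,2,3,4,6}
pass 2: no change
Fixpoint after 2 passes: D(U) = {2,3,4,5,7}

Answer: {2,3,4,5,7}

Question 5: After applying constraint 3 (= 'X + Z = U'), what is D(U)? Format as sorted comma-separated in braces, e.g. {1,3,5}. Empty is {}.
Constraint 1 (Z != X) on D(Z)={1,2,3,4,6,7} D(X)={1,3,4,5,6,7}: no change
Constraint 2 (X < U) on D(X)={1,3,4,5,6,7} D(U)={1,2,3,4,5,7}: X {1,3,4,5,6,7}->{1,3,4,5,6}; U {1,2,3,4,5,7}->{2,3,4,5,7}
Constraint 3 (X + Z = U) on D(X)={1,3,4,5,6} D(Z)={1,2,3,4,6,7} D(U)={2,3,4,5,7}: Z {1,2,3,4,6,7}->{1,2,3,4,6}
So after constraint 3: D(U) = {2,3,4,5,7}

Answer: {2,3,4,5,7}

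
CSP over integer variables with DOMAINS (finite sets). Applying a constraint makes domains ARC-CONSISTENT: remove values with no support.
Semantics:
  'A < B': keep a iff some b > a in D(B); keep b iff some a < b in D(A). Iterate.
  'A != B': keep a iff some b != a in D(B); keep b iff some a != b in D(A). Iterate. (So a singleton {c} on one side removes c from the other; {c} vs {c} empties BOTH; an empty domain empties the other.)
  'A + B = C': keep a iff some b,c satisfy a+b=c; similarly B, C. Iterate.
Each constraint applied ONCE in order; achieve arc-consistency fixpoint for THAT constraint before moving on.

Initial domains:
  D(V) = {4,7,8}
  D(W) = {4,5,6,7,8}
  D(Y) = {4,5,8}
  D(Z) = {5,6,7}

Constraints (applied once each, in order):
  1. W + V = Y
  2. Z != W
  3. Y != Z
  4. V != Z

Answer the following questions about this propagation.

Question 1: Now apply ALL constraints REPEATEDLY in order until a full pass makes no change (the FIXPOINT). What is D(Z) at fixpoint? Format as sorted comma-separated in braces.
pass 0 (initial): D(Z)={5,6,7}
pass 1: V {4,7,8}->{4}; W {4,5,6,7,8}->{4}; Y {4,5,8}->{8}
pass 2: no change
Fixpoint after 2 passes: D(Z) = {5,6,7}

Answer: {5,6,7}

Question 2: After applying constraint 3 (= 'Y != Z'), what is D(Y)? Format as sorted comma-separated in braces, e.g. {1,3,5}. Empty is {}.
Answer: {8}

Derivation:
Constraint 1 (W + V = Y) on D(W)={4,5,6,7,8} D(V)={4,7,8} D(Y)={4,5,8}: W {4,5,6,7,8}->{4}; V {4,7,8}->{4}; Y {4,5,8}->{8}
Constraint 2 (Z != W) on D(Z)={5,6,7} D(W)={4}: no change
Constraint 3 (Y != Z) on D(Y)={8} D(Z)={5,6,7}: no change
So after constraint 3: D(Y) = {8}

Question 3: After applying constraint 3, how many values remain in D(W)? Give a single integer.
Constraint 1 (W + V = Y) on D(W)={4,5,6,7,8} D(V)={4,7,8} D(Y)={4,5,8}: W {4,5,6,7,8}->{4}; V {4,7,8}->{4}; Y {4,5,8}->{8}
Constraint 2 (Z != W) on D(Z)={5,6,7} D(W)={4}: no change
Constraint 3 (Y != Z) on D(Y)={8} D(Z)={5,6,7}: no change
So after constraint 3: D(W)={4}, size = 1

Answer: 1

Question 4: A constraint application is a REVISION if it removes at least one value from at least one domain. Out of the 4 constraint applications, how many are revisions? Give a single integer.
Answer: 1

Derivation:
Constraint 1 (W + V = Y) on D(W)={4,5,6,7,8} D(V)={4,7,8} D(Y)={4,5,8}: W {4,5,6,7,8}->{4}; V {4,7,8}->{4}; Y {4,5,8}->{8} => REVISION
Constraint 2 (Z != W) on D(Z)={5,6,7} D(W)={4}: no change => not a revision
Constraint 3 (Y != Z) on D(Y)={8} D(Z)={5,6,7}: no change => not a revision
Constraint 4 (V != Z) on D(V)={4} D(Z)={5,6,7}: no change => not a revision
Total revisions = 1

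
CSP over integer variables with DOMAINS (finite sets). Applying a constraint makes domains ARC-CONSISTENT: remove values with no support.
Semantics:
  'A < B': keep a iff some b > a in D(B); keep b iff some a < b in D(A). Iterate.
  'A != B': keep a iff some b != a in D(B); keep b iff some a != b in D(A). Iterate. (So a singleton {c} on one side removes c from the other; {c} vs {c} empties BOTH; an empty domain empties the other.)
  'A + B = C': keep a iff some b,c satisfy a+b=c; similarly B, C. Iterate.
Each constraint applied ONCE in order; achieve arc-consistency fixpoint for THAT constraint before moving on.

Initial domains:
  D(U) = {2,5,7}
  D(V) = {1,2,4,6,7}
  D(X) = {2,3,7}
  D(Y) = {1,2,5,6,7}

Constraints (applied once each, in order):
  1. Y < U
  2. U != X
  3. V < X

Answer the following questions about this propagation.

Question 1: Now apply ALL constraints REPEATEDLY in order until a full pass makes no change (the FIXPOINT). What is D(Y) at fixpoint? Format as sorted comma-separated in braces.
Answer: {1,2,5,6}

Derivation:
pass 0 (initial): D(Y)={1,2,5,6,7}
pass 1: V {1,2,4,6,7}->{1,2,4,6}; Y {1,2,5,6,7}->{1,2,5,6}
pass 2: no change
Fixpoint after 2 passes: D(Y) = {1,2,5,6}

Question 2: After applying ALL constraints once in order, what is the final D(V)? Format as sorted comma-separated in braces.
Constraint 1 (Y < U) on D(Y)={1,2,5,6,7} D(U)={2,5,7}: Y {1,2,5,6,7}->{1,2,5,6}
Constraint 2 (U != X) on D(U)={2,5,7} D(X)={2,3,7}: no change
Constraint 3 (V < X) on D(V)={1,2,4,6,7} D(X)={2,3,7}: V {1,2,4,6,7}->{1,2,4,6}
So after all 3 constraints: D(V) = {1,2,4,6}

Answer: {1,2,4,6}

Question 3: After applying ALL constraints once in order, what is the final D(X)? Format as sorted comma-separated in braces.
Constraint 1 (Y < U) on D(Y)={1,2,5,6,7} D(U)={2,5,7}: Y {1,2,5,6,7}->{1,2,5,6}
Constraint 2 (U != X) on D(U)={2,5,7} D(X)={2,3,7}: no change
Constraint 3 (V < X) on D(V)={1,2,4,6,7} D(X)={2,3,7}: V {1,2,4,6,7}->{1,2,4,6}
So after all 3 constraints: D(X) = {2,3,7}

Answer: {2,3,7}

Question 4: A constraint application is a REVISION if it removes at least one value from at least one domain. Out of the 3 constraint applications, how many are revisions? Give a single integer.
Answer: 2

Derivation:
Constraint 1 (Y < U) on D(Y)={1,2,5,6,7} D(U)={2,5,7}: Y {1,2,5,6,7}->{1,2,5,6} => REVISION
Constraint 2 (U != X) on D(U)={2,5,7} D(X)={2,3,7}: no change => not a revision
Constraint 3 (V < X) on D(V)={1,2,4,6,7} D(X)={2,3,7}: V {1,2,4,6,7}->{1,2,4,6} => REVISION
Total revisions = 2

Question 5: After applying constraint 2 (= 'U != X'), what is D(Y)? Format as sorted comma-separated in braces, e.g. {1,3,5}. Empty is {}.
Answer: {1,2,5,6}

Derivation:
Constraint 1 (Y < U) on D(Y)={1,2,5,6,7} D(U)={2,5,7}: Y {1,2,5,6,7}->{1,2,5,6}
Constraint 2 (U != X) on D(U)={2,5,7} D(X)={2,3,7}: no change
So after constraint 2: D(Y) = {1,2,5,6}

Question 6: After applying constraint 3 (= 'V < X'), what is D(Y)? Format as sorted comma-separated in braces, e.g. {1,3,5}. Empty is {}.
Answer: {1,2,5,6}

Derivation:
Constraint 1 (Y < U) on D(Y)={1,2,5,6,7} D(U)={2,5,7}: Y {1,2,5,6,7}->{1,2,5,6}
Constraint 2 (U != X) on D(U)={2,5,7} D(X)={2,3,7}: no change
Constraint 3 (V < X) on D(V)={1,2,4,6,7} D(X)={2,3,7}: V {1,2,4,6,7}->{1,2,4,6}
So after constraint 3: D(Y) = {1,2,5,6}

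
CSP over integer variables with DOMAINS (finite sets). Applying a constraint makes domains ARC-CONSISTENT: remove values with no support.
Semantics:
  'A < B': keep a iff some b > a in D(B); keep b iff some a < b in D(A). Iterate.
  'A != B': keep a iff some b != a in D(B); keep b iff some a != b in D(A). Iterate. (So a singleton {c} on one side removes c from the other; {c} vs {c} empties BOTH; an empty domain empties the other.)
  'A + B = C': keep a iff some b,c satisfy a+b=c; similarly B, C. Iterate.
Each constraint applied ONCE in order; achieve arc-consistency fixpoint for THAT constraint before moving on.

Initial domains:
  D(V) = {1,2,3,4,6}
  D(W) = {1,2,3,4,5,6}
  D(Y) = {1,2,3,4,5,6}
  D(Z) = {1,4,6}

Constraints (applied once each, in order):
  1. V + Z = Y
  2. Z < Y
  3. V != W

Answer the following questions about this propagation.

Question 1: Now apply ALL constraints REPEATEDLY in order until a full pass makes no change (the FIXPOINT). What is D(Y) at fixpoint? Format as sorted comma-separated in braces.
Answer: {2,3,4,5,6}

Derivation:
pass 0 (initial): D(Y)={1,2,3,4,5,6}
pass 1: V {1,2,3,4,6}->{1,2,3,4}; Y {1,2,3,4,5,6}->{2,3,4,5,6}; Z {1,4,6}->{1,4}
pass 2: no change
Fixpoint after 2 passes: D(Y) = {2,3,4,5,6}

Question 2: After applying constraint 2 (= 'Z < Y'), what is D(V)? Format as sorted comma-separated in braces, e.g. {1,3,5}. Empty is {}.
Answer: {1,2,3,4}

Derivation:
Constraint 1 (V + Z = Y) on D(V)={1,2,3,4,6} D(Z)={1,4,6} D(Y)={1,2,3,4,5,6}: V {1,2,3,4,6}->{1,2,3,4}; Z {1,4,6}->{1,4}; Y {1,2,3,4,5,6}->{2,3,4,5,6}
Constraint 2 (Z < Y) on D(Z)={1,4} D(Y)={2,3,4,5,6}: no change
So after constraint 2: D(V) = {1,2,3,4}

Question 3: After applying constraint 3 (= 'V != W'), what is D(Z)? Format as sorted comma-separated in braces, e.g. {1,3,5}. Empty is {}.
Answer: {1,4}

Derivation:
Constraint 1 (V + Z = Y) on D(V)={1,2,3,4,6} D(Z)={1,4,6} D(Y)={1,2,3,4,5,6}: V {1,2,3,4,6}->{1,2,3,4}; Z {1,4,6}->{1,4}; Y {1,2,3,4,5,6}->{2,3,4,5,6}
Constraint 2 (Z < Y) on D(Z)={1,4} D(Y)={2,3,4,5,6}: no change
Constraint 3 (V != W) on D(V)={1,2,3,4} D(W)={1,2,3,4,5,6}: no change
So after constraint 3: D(Z) = {1,4}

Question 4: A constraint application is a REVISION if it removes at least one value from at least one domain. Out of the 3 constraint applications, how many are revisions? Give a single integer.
Constraint 1 (V + Z = Y) on D(V)={1,2,3,4,6} D(Z)={1,4,6} D(Y)={1,2,3,4,5,6}: V {1,2,3,4,6}->{1,2,3,4}; Z {1,4,6}->{1,4}; Y {1,2,3,4,5,6}->{2,3,4,5,6} => REVISION
Constraint 2 (Z < Y) on D(Z)={1,4} D(Y)={2,3,4,5,6}: no change => not a revision
Constraint 3 (V != W) on D(V)={1,2,3,4} D(W)={1,2,3,4,5,6}: no change => not a revision
Total revisions = 1

Answer: 1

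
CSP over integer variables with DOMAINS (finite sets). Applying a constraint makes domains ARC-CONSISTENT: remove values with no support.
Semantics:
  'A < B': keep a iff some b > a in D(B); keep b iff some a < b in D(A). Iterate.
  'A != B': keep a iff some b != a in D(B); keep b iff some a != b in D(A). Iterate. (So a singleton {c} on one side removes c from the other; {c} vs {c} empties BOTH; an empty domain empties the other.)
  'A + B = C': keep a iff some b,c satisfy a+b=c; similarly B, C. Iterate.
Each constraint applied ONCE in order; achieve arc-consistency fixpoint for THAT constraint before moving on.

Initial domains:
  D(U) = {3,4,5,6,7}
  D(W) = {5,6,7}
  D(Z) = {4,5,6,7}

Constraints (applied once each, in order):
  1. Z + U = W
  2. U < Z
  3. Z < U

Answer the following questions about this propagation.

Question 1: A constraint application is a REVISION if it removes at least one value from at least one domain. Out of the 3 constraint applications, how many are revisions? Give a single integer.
Answer: 2

Derivation:
Constraint 1 (Z + U = W) on D(Z)={4,5,6,7} D(U)={3,4,5,6,7} D(W)={5,6,7}: Z {4,5,6,7}->{4}; U {3,4,5,6,7}->{3}; W {5,6,7}->{7} => REVISION
Constraint 2 (U < Z) on D(U)={3} D(Z)={4}: no change => not a revision
Constraint 3 (Z < U) on D(Z)={4} D(U)={3}: Z {4}->{}; U {3}->{} => REVISION
Total revisions = 2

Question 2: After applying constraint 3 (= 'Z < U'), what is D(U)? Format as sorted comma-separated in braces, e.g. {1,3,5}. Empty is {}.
Constraint 1 (Z + U = W) on D(Z)={4,5,6,7} D(U)={3,4,5,6,7} D(W)={5,6,7}: Z {4,5,6,7}->{4}; U {3,4,5,6,7}->{3}; W {5,6,7}->{7}
Constraint 2 (U < Z) on D(U)={3} D(Z)={4}: no change
Constraint 3 (Z < U) on D(Z)={4} D(U)={3}: Z {4}->{}; U {3}->{}
So after constraint 3: D(U) = {}

Answer: {}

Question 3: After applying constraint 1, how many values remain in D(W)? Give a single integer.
Answer: 1

Derivation:
Constraint 1 (Z + U = W) on D(Z)={4,5,6,7} D(U)={3,4,5,6,7} D(W)={5,6,7}: Z {4,5,6,7}->{4}; U {3,4,5,6,7}->{3}; W {5,6,7}->{7}
So after constraint 1: D(W)={7}, size = 1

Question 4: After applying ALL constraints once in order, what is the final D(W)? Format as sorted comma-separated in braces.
Constraint 1 (Z + U = W) on D(Z)={4,5,6,7} D(U)={3,4,5,6,7} D(W)={5,6,7}: Z {4,5,6,7}->{4}; U {3,4,5,6,7}->{3}; W {5,6,7}->{7}
Constraint 2 (U < Z) on D(U)={3} D(Z)={4}: no change
Constraint 3 (Z < U) on D(Z)={4} D(U)={3}: Z {4}->{}; U {3}->{}
So after all 3 constraints: D(W) = {7}

Answer: {7}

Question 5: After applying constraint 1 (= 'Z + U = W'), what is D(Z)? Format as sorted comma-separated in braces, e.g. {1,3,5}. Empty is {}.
Constraint 1 (Z + U = W) on D(Z)={4,5,6,7} D(U)={3,4,5,6,7} D(W)={5,6,7}: Z {4,5,6,7}->{4}; U {3,4,5,6,7}->{3}; W {5,6,7}->{7}
So after constraint 1: D(Z) = {4}

Answer: {4}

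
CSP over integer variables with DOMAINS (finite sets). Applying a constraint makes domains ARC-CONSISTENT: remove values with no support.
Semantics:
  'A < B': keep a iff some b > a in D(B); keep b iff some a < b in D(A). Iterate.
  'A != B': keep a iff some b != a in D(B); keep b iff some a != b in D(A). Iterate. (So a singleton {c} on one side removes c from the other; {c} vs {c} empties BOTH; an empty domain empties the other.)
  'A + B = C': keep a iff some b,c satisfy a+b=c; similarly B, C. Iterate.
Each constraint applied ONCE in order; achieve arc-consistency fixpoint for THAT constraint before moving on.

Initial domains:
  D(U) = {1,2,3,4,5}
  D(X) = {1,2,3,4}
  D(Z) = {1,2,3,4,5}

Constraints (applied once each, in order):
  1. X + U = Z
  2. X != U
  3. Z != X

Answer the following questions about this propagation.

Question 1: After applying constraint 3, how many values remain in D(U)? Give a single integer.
Constraint 1 (X + U = Z) on D(X)={1,2,3,4} D(U)={1,2,3,4,5} D(Z)={1,2,3,4,5}: U {1,2,3,4,5}->{1,2,3,4}; Z {1,2,3,4,5}->{2,3,4,5}
Constraint 2 (X != U) on D(X)={1,2,3,4} D(U)={1,2,3,4}: no change
Constraint 3 (Z != X) on D(Z)={2,3,4,5} D(X)={1,2,3,4}: no change
So after constraint 3: D(U)={1,2,3,4}, size = 4

Answer: 4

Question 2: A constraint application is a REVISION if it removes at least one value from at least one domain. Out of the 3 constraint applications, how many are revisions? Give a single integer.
Constraint 1 (X + U = Z) on D(X)={1,2,3,4} D(U)={1,2,3,4,5} D(Z)={1,2,3,4,5}: U {1,2,3,4,5}->{1,2,3,4}; Z {1,2,3,4,5}->{2,3,4,5} => REVISION
Constraint 2 (X != U) on D(X)={1,2,3,4} D(U)={1,2,3,4}: no change => not a revision
Constraint 3 (Z != X) on D(Z)={2,3,4,5} D(X)={1,2,3,4}: no change => not a revision
Total revisions = 1

Answer: 1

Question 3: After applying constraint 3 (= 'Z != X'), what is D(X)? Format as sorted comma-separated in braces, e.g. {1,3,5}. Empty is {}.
Answer: {1,2,3,4}

Derivation:
Constraint 1 (X + U = Z) on D(X)={1,2,3,4} D(U)={1,2,3,4,5} D(Z)={1,2,3,4,5}: U {1,2,3,4,5}->{1,2,3,4}; Z {1,2,3,4,5}->{2,3,4,5}
Constraint 2 (X != U) on D(X)={1,2,3,4} D(U)={1,2,3,4}: no change
Constraint 3 (Z != X) on D(Z)={2,3,4,5} D(X)={1,2,3,4}: no change
So after constraint 3: D(X) = {1,2,3,4}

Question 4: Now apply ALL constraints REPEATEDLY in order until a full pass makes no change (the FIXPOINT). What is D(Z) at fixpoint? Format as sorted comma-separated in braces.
pass 0 (initial): D(Z)={1,2,3,4,5}
pass 1: U {1,2,3,4,5}->{1,2,3,4}; Z {1,2,3,4,5}->{2,3,4,5}
pass 2: no change
Fixpoint after 2 passes: D(Z) = {2,3,4,5}

Answer: {2,3,4,5}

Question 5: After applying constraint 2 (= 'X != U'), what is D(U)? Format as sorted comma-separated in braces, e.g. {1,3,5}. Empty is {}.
Answer: {1,2,3,4}

Derivation:
Constraint 1 (X + U = Z) on D(X)={1,2,3,4} D(U)={1,2,3,4,5} D(Z)={1,2,3,4,5}: U {1,2,3,4,5}->{1,2,3,4}; Z {1,2,3,4,5}->{2,3,4,5}
Constraint 2 (X != U) on D(X)={1,2,3,4} D(U)={1,2,3,4}: no change
So after constraint 2: D(U) = {1,2,3,4}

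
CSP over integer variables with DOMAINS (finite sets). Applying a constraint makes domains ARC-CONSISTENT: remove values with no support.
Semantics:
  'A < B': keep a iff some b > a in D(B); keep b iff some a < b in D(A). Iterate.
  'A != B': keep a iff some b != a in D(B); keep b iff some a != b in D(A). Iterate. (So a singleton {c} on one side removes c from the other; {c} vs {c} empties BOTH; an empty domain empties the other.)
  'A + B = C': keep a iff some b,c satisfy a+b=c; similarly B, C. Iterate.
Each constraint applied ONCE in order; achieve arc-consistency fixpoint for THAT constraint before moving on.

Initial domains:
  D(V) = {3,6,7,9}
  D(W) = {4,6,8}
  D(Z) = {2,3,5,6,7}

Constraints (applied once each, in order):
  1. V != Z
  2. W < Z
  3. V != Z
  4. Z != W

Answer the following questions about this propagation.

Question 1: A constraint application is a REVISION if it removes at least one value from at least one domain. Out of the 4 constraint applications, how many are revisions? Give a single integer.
Answer: 1

Derivation:
Constraint 1 (V != Z) on D(V)={3,6,7,9} D(Z)={2,3,5,6,7}: no change => not a revision
Constraint 2 (W < Z) on D(W)={4,6,8} D(Z)={2,3,5,6,7}: W {4,6,8}->{4,6}; Z {2,3,5,6,7}->{5,6,7} => REVISION
Constraint 3 (V != Z) on D(V)={3,6,7,9} D(Z)={5,6,7}: no change => not a revision
Constraint 4 (Z != W) on D(Z)={5,6,7} D(W)={4,6}: no change => not a revision
Total revisions = 1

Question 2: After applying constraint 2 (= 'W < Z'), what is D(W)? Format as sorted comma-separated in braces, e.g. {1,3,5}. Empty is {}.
Answer: {4,6}

Derivation:
Constraint 1 (V != Z) on D(V)={3,6,7,9} D(Z)={2,3,5,6,7}: no change
Constraint 2 (W < Z) on D(W)={4,6,8} D(Z)={2,3,5,6,7}: W {4,6,8}->{4,6}; Z {2,3,5,6,7}->{5,6,7}
So after constraint 2: D(W) = {4,6}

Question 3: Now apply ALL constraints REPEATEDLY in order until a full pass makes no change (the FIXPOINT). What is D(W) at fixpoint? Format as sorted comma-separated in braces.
Answer: {4,6}

Derivation:
pass 0 (initial): D(W)={4,6,8}
pass 1: W {4,6,8}->{4,6}; Z {2,3,5,6,7}->{5,6,7}
pass 2: no change
Fixpoint after 2 passes: D(W) = {4,6}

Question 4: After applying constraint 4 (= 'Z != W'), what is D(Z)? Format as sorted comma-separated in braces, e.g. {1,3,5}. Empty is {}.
Constraint 1 (V != Z) on D(V)={3,6,7,9} D(Z)={2,3,5,6,7}: no change
Constraint 2 (W < Z) on D(W)={4,6,8} D(Z)={2,3,5,6,7}: W {4,6,8}->{4,6}; Z {2,3,5,6,7}->{5,6,7}
Constraint 3 (V != Z) on D(V)={3,6,7,9} D(Z)={5,6,7}: no change
Constraint 4 (Z != W) on D(Z)={5,6,7} D(W)={4,6}: no change
So after constraint 4: D(Z) = {5,6,7}

Answer: {5,6,7}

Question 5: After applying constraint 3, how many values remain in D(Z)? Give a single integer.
Constraint 1 (V != Z) on D(V)={3,6,7,9} D(Z)={2,3,5,6,7}: no change
Constraint 2 (W < Z) on D(W)={4,6,8} D(Z)={2,3,5,6,7}: W {4,6,8}->{4,6}; Z {2,3,5,6,7}->{5,6,7}
Constraint 3 (V != Z) on D(V)={3,6,7,9} D(Z)={5,6,7}: no change
So after constraint 3: D(Z)={5,6,7}, size = 3

Answer: 3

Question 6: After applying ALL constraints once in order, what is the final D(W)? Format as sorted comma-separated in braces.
Answer: {4,6}

Derivation:
Constraint 1 (V != Z) on D(V)={3,6,7,9} D(Z)={2,3,5,6,7}: no change
Constraint 2 (W < Z) on D(W)={4,6,8} D(Z)={2,3,5,6,7}: W {4,6,8}->{4,6}; Z {2,3,5,6,7}->{5,6,7}
Constraint 3 (V != Z) on D(V)={3,6,7,9} D(Z)={5,6,7}: no change
Constraint 4 (Z != W) on D(Z)={5,6,7} D(W)={4,6}: no change
So after all 4 constraints: D(W) = {4,6}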